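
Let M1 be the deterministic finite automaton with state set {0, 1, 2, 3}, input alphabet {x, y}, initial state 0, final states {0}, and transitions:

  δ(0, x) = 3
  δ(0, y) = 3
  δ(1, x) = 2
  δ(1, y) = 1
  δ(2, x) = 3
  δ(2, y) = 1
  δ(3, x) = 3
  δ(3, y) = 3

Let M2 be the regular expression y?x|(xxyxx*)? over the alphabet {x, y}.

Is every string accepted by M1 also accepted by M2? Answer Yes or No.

Converting the expression M2 to a DFA (subset construction, then merging equivalent states) gives the minimal DFA with states {r0, r1, r2, r3, r4, r5, r6, r7}, start state r0, accepting states {r0, r1, r5, r7} and transitions r0: x→r1, y→r2; r1: x→r3, y→r4; r2: x→r5, y→r4; r3: x→r4, y→r6; r4: x→r4, y→r4; r5: x→r4, y→r4; r6: x→r7, y→r4; r7: x→r7, y→r4.
Exploring the product automaton M1 × M2 from the start pair (0, r0), following both machines on each input symbol, reaches 8 state pairs: (0, r0), (3, r1), (3, r2), (3, r3), (3, r4), (3, r5), (3, r6), (3, r7).
M1 accepts in {0} and M2 accepts in {r0, r1, r5, r7}. The reachable pairs whose M1-component is accepting are (0, r0); in each of them the M2-component is accepting too, so the product for L(M1) \ L(M2) (M1-component accepting, M2-component rejecting) has no reachable accepting pair and the difference is empty.
Hence every string in L(M1) is also in L(M2).

Yes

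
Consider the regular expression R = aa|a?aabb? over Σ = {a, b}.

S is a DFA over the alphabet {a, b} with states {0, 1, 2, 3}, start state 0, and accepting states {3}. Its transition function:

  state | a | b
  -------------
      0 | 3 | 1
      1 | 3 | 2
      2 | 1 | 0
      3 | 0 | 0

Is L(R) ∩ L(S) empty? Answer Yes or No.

Yes

Converting the expression R to a DFA (subset construction, then merging equivalent states) gives the minimal DFA with states {r0, r1, r2, r3, r4, r5, r6}, start state r0, accepting states {r3, r5, r6} and transitions r0: a→r1, b→r2; r1: a→r3, b→r2; r2: a→r2, b→r2; r3: a→r4, b→r5; r4: a→r2, b→r5; r5: a→r2, b→r6; r6: a→r2, b→r2.
Exploring the product automaton R × S from the start pair (r0, 0), following both machines on each input symbol, reaches 12 state pairs: (r0, 0), (r1, 3), (r2, 1), (r3, 0), (r2, 0), (r2, 3), (r2, 2), (r4, 3), (r5, 1), (r5, 0), (r6, 2), (r6, 1).
R accepts in {r3, r5, r6} and S accepts in {3}; no reachable pair has both components accepting, so no string drives both machines to acceptance simultaneously and L(R) ∩ L(S) = ∅.
So no string is accepted by both, and the intersection is empty.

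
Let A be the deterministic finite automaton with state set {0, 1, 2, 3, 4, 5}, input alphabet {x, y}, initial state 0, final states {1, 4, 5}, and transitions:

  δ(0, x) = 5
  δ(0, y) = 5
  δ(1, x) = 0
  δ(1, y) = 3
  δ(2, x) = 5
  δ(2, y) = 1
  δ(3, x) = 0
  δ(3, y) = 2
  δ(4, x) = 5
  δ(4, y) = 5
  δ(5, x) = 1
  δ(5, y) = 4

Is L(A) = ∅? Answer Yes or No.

No

The string x is accepted: the run 0 → 5 ends in the accepting state 5.
Since at least one string is accepted, L(A) is not empty.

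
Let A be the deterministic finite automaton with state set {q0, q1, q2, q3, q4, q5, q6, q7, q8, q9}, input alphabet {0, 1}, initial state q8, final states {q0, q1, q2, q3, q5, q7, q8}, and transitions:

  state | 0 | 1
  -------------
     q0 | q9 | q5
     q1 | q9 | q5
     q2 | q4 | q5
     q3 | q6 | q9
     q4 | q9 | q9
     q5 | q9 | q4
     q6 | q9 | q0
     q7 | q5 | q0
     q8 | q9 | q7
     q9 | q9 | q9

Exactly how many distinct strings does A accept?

The useful subgraph on states {q0, q5, q7, q8} is acyclic, so L(A) is finite; the longest accepting path visits 4 useful states, giving maximum string length 3.
Counting accepting paths from q8 by length: 1 of length 0, 1 of length 1, 2 of length 2, 1 of length 3. Total 5.

5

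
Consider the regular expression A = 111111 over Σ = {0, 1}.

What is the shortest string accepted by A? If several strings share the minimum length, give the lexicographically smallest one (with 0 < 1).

By inspection of the expression, no string of length less than 6 matches, and 111111 is the lexicographically first match of length 6.

111111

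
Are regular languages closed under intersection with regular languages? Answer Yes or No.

This is a special case of closure under intersection: the product of the two DFAs, accepting on F₁ × F₂, recognises the intersection.
So the regular languages are closed under intersection with a regular language.

Yes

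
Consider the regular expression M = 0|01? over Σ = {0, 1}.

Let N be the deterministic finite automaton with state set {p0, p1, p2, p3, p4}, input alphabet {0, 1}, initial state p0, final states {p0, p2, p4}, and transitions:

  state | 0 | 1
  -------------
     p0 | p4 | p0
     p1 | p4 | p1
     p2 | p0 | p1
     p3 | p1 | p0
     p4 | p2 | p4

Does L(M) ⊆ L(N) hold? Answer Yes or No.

Converting the expression M to a DFA (subset construction, then merging equivalent states) gives the minimal DFA with states {m0, m1, m2, m3}, start state m0, accepting states {m1, m3} and transitions m0: 0→m1, 1→m2; m1: 0→m2, 1→m3; m2: 0→m2, 1→m2; m3: 0→m2, 1→m2.
Exploring the product automaton M × N from the start pair (m0, p0), following both machines on each input symbol, reaches 7 state pairs: (m0, p0), (m1, p4), (m2, p0), (m2, p2), (m3, p4), (m2, p4), (m2, p1).
M accepts in {m1, m3} and N accepts in {p0, p2, p4}. The reachable pairs whose M-component is accepting are (m1, p4), (m3, p4); in each of them the N-component is accepting too, so the product for L(M) \ L(N) (M-component accepting, N-component rejecting) has no reachable accepting pair and the difference is empty.
Hence every string in L(M) is also in L(N).

Yes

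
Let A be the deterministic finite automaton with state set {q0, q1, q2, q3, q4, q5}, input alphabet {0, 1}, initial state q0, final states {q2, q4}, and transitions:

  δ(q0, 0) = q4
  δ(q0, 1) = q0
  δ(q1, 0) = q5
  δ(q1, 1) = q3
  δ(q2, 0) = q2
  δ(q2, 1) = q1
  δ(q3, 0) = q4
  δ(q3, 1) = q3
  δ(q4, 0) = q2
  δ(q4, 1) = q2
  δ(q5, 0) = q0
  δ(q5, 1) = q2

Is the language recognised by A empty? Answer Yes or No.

The string 0 is accepted: the run q0 → q4 ends in the accepting state q4.
Since at least one string is accepted, L(A) is not empty.

No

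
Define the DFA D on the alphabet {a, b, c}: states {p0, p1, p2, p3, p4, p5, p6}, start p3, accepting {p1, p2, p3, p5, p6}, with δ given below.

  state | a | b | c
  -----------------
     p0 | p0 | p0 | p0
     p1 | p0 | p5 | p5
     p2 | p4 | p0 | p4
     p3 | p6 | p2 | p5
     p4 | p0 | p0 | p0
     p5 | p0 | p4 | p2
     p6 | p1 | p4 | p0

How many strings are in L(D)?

10

The useful subgraph on states {p1, p2, p3, p5, p6} is acyclic, so L(D) is finite; the longest accepting path visits 5 useful states, giving maximum string length 4.
Counting accepting paths from p3 by length: 1 of length 0, 3 of length 1, 2 of length 2, 2 of length 3, 2 of length 4. Total 10.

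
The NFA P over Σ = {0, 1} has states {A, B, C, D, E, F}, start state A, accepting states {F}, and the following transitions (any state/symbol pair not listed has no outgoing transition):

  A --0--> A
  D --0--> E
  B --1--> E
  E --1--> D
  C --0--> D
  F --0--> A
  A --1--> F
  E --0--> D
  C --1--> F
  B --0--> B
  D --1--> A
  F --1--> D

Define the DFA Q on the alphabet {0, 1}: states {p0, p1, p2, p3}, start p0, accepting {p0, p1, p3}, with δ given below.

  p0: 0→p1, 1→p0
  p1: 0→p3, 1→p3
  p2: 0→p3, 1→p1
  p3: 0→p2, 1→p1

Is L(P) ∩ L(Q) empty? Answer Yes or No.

The string 1 is accepted by both P and Q.
Hence L(P) ∩ L(Q) ≠ ∅.

No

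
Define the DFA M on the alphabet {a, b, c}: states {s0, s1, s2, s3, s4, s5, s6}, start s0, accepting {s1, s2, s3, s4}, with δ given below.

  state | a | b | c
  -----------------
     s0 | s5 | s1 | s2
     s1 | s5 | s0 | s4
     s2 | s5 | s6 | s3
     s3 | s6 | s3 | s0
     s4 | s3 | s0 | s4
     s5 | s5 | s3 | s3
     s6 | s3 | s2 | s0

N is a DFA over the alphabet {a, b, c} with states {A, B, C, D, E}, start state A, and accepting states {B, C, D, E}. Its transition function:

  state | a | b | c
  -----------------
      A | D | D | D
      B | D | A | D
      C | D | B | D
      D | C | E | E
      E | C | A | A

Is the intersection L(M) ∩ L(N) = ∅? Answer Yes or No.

The string b is accepted by both M and N.
Hence L(M) ∩ L(N) ≠ ∅.

No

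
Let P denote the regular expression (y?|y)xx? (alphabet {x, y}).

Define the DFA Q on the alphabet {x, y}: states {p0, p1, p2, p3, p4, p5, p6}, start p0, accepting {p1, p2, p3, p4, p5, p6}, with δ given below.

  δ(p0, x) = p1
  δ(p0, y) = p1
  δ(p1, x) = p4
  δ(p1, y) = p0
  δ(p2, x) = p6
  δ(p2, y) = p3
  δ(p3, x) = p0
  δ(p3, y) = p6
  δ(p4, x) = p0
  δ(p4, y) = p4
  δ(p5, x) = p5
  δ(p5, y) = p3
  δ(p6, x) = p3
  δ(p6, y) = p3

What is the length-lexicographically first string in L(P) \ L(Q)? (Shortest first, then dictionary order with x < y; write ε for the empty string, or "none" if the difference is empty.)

The string yxx is accepted by P but not by Q.
No shorter string lies in the difference, and yxx is the lexicographically first length-3 string in L(P) \ L(Q).

yxx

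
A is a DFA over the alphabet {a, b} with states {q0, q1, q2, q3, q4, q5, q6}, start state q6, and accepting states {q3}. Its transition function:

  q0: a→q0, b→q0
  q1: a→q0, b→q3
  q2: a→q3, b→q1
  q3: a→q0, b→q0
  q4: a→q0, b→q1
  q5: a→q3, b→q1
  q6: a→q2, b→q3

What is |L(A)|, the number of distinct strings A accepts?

The useful subgraph on states {q1, q2, q3, q6} is acyclic, so L(A) is finite; the longest accepting path visits 4 useful states, giving maximum string length 3.
Counting accepting paths from q6 by length: 1 of length 1, 1 of length 2, 1 of length 3. Total 3.

3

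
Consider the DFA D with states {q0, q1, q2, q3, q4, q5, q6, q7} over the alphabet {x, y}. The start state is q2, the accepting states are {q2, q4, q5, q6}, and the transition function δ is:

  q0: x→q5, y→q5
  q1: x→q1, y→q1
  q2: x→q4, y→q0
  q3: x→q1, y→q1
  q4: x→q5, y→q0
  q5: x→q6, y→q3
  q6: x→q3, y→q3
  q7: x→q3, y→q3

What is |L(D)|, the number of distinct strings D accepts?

12

The useful subgraph on states {q0, q2, q4, q5, q6} is acyclic, so L(D) is finite; the longest accepting path visits 5 useful states, giving maximum string length 4.
Counting accepting paths from q2 by length: 1 of length 0, 1 of length 1, 3 of length 2, 5 of length 3, 2 of length 4. Total 12.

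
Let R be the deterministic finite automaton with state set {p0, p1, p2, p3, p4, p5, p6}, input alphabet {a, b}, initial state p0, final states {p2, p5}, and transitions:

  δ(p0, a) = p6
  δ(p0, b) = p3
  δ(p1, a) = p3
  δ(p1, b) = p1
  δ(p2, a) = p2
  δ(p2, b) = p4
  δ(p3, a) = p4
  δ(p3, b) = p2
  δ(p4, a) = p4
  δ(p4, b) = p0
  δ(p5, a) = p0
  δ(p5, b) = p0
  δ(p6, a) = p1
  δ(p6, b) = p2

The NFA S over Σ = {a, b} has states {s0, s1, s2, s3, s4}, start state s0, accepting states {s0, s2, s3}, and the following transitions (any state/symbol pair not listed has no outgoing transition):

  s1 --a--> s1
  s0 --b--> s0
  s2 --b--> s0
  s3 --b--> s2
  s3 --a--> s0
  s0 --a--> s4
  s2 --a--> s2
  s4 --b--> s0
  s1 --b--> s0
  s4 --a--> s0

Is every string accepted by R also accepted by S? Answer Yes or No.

No

The string aba is in L(R) but not in L(S).
So L(R) ⊄ L(S).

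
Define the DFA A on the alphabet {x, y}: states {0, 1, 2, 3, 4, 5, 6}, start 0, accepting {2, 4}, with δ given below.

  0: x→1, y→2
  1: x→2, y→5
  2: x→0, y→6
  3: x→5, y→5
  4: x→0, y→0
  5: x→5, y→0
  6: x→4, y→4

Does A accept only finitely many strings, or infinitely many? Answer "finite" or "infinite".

State 0 is reachable from the start and can reach an accepting state, and it lies on the cycle 0 → 1 → 2 → 0.
Traversing that cycle any number of times yields accepted strings of unbounded length, so the language is infinite.

infinite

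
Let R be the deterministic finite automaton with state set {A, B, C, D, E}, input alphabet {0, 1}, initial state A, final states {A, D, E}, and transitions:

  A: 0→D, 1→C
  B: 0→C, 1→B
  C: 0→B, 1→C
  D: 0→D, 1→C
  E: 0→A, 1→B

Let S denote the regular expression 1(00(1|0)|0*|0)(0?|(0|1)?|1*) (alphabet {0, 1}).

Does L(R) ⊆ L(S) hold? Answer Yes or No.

No

The empty string ε is in L(R) but not in L(S).
So L(R) ⊄ L(S).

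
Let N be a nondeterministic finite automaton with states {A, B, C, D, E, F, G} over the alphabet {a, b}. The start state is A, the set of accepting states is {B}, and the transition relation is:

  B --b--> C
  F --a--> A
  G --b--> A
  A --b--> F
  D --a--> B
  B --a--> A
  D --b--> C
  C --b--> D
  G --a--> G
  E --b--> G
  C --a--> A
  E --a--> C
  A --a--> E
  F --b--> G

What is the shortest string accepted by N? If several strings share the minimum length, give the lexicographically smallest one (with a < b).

aaba

A breadth-first search from A reaches an accepting state first via the path A → E → C → D → B on input aaba.
No string of length < 4 is accepted (BFS exhausts all shorter strings without reaching an accepting state), and aaba is the lexicographically least accepting string of length 4.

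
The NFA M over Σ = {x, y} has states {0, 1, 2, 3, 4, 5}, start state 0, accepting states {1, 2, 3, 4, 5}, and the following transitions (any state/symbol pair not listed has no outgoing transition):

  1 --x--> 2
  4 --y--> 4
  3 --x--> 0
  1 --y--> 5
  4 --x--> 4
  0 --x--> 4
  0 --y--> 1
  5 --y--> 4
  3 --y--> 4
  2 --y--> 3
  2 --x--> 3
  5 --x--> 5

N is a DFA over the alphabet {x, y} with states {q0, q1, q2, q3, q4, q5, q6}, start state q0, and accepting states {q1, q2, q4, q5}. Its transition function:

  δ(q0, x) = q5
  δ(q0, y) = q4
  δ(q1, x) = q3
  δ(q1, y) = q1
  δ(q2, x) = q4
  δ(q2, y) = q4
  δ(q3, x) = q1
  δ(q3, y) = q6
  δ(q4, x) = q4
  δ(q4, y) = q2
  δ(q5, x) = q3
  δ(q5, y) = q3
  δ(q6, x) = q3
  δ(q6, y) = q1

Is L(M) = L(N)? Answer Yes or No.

The string xx is accepted by M but rejected by N.
So L(M) ≠ L(N).

No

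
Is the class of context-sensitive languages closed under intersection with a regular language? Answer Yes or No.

Yes

Every regular language is context-sensitive, and context-sensitive languages are closed under intersection (an LBA runs the DFA check and then the LBA for L on the same linear tape).
So the context-sensitive languages are closed under intersection with a regular language.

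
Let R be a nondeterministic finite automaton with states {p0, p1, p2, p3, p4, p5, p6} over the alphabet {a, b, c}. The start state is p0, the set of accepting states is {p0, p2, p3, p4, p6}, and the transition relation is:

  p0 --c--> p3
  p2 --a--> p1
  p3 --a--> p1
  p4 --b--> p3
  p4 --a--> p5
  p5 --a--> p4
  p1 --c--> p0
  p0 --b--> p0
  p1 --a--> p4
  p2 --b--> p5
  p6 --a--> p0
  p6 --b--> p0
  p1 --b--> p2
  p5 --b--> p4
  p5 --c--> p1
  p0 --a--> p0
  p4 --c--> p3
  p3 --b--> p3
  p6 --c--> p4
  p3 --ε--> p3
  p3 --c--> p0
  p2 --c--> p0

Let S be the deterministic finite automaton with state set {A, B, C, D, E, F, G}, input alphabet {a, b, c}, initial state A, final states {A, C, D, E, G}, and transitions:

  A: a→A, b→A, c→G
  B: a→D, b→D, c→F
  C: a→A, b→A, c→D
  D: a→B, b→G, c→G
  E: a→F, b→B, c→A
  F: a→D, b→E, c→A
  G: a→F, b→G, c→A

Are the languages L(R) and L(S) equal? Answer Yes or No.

Exploring the product automaton R × S from the start pair (p0, A), following both machines on each input symbol, reaches 6 state pairs: (p0, A), (p3, G), (p1, F), (p4, D), (p2, E), (p5, B).
R accepts in {p0, p2, p3, p4, p6} and S accepts in {A, C, D, E, G}. In every reachable pair the two components are either both accepting — (p0, A), (p3, G), (p4, D), (p2, E) — or both non-accepting, so no string is accepted by exactly one of the machines: L(R) \ L(S) and L(S) \ L(R) are both empty.
Hence every string is accepted by R iff it is accepted by S, and the two languages coincide.

Yes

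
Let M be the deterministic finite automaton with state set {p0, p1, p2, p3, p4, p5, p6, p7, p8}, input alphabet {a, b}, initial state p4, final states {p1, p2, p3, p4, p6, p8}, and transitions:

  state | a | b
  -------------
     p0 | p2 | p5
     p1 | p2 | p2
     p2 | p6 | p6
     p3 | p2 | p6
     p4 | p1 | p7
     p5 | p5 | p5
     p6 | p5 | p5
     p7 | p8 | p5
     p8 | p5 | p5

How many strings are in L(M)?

9

The useful subgraph on states {p1, p2, p4, p6, p7, p8} is acyclic, so L(M) is finite; the longest accepting path visits 4 useful states, giving maximum string length 3.
Counting accepting paths from p4 by length: 1 of length 0, 1 of length 1, 3 of length 2, 4 of length 3. Total 9.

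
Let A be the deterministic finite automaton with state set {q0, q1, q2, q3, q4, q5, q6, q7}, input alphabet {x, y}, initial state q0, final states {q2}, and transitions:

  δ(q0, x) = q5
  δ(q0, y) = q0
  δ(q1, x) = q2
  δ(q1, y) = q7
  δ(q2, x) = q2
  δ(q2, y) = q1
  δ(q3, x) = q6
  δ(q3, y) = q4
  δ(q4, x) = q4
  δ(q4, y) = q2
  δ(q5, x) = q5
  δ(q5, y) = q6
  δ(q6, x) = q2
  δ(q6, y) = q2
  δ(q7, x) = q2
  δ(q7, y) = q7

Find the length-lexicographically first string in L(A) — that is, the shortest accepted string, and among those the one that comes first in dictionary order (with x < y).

A breadth-first search from q0 reaches an accepting state first via the path q0 → q5 → q6 → q2 on input xyx.
No string of length < 3 is accepted (BFS exhausts all shorter strings without reaching an accepting state), and xyx is the lexicographically least accepting string of length 3.

xyx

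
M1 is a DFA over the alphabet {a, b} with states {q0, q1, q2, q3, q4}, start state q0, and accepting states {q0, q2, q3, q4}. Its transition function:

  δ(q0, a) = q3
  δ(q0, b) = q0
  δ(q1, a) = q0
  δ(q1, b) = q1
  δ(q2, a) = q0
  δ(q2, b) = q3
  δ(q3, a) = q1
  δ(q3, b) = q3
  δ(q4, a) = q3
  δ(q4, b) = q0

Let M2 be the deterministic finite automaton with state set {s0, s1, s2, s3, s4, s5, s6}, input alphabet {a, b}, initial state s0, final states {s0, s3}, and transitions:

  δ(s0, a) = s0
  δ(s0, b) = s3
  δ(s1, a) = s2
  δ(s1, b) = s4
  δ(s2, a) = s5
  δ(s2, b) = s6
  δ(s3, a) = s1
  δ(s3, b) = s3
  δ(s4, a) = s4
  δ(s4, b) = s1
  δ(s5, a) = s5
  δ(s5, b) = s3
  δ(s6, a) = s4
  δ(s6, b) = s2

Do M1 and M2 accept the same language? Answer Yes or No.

No

The string ba is accepted by M1 but rejected by M2.
So L(M1) ≠ L(M2).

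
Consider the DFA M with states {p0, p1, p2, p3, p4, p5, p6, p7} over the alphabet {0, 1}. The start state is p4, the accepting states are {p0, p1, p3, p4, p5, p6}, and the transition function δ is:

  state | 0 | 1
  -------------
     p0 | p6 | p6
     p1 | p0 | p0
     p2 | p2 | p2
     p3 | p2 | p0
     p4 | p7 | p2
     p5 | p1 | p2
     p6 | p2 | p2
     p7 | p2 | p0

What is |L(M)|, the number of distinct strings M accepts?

The useful subgraph on states {p0, p4, p6, p7} is acyclic, so L(M) is finite; the longest accepting path visits 4 useful states, giving maximum string length 3.
Counting accepting paths from p4 by length: 1 of length 0, 1 of length 2, 2 of length 3. Total 4.

4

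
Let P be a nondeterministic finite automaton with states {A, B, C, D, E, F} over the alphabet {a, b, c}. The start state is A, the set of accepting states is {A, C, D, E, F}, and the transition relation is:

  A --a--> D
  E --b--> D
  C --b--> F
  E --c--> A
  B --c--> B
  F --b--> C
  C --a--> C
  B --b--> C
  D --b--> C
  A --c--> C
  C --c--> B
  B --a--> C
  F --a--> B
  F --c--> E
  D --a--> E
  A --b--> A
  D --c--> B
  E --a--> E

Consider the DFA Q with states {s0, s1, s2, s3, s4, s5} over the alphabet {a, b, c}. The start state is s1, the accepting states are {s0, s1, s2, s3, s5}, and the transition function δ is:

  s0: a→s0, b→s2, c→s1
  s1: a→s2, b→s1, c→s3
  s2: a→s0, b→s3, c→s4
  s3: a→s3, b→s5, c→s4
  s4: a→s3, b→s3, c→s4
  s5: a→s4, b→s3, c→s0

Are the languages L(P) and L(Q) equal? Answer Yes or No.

Yes

Exploring the product automaton P × Q from the start pair (A, s1), following both machines on each input symbol, reaches 6 state pairs: (A, s1), (D, s2), (C, s3), (E, s0), (B, s4), (F, s5).
P accepts in {A, C, D, E, F} and Q accepts in {s0, s1, s2, s3, s5}. In every reachable pair the two components are either both accepting — (A, s1), (D, s2), (C, s3), (E, s0), (F, s5) — or both non-accepting, so no string is accepted by exactly one of the machines: L(P) \ L(Q) and L(Q) \ L(P) are both empty.
Hence every string is accepted by P iff it is accepted by Q, and the two languages coincide.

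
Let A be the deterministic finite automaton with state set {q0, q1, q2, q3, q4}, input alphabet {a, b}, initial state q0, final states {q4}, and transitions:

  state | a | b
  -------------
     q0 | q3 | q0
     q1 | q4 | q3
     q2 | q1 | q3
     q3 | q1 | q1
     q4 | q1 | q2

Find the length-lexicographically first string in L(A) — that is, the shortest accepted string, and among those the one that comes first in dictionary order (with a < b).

aaa

A breadth-first search from q0 reaches an accepting state first via the path q0 → q3 → q1 → q4 on input aaa.
No string of length < 3 is accepted (BFS exhausts all shorter strings without reaching an accepting state), and aaa is the lexicographically least accepting string of length 3.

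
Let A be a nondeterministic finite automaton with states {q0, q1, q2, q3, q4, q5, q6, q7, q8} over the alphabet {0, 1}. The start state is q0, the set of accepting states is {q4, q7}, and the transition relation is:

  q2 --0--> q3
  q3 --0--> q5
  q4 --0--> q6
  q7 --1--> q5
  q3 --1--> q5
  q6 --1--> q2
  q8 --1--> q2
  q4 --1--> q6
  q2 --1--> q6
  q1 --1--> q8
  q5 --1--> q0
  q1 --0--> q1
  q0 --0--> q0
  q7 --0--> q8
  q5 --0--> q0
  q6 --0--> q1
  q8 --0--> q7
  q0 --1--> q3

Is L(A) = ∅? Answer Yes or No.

The states reachable from the start state are {q0, q3, q5}.
None of the accepting states {q4, q7} is reachable, so no string is accepted and L(A) = ∅.

Yes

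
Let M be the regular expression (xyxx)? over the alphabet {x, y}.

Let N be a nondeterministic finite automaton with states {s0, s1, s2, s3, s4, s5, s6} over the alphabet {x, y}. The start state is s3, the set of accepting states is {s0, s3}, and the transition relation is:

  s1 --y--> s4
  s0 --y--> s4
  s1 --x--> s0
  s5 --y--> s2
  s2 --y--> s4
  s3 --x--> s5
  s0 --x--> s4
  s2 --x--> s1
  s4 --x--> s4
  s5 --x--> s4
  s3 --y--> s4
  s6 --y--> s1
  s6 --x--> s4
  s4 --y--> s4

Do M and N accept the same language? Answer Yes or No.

Yes

Converting the expression M to a DFA (subset construction, then merging equivalent states) gives the minimal DFA with states {m0, m1, m2, m3, m4, m5}, start state m0, accepting states {m0, m5} and transitions m0: x→m1, y→m2; m1: x→m2, y→m3; m2: x→m2, y→m2; m3: x→m4, y→m2; m4: x→m5, y→m2; m5: x→m2, y→m2.
Exploring the product automaton M × N from the start pair (m0, s3), following both machines on each input symbol, reaches 6 state pairs: (m0, s3), (m1, s5), (m2, s4), (m3, s2), (m4, s1), (m5, s0).
M accepts in {m0, m5} and N accepts in {s0, s3}. In every reachable pair the two components are either both accepting — (m0, s3), (m5, s0) — or both non-accepting, so no string is accepted by exactly one of the machines: L(M) \ L(N) and L(N) \ L(M) are both empty.
Hence every string is accepted by M iff it is accepted by N, and the two languages coincide.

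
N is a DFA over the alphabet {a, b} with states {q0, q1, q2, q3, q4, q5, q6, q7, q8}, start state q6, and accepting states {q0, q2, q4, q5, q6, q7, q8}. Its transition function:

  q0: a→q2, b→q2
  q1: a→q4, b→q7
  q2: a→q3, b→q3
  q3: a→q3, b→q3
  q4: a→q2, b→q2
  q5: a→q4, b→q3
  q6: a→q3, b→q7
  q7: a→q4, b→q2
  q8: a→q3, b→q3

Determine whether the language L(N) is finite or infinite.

The useful states (reachable from q6 and able to reach an accepting state) are {q2, q4, q6, q7}.
Restricted to these states the transition graph has no cycle, so every accepting path has bounded length and L is finite.

finite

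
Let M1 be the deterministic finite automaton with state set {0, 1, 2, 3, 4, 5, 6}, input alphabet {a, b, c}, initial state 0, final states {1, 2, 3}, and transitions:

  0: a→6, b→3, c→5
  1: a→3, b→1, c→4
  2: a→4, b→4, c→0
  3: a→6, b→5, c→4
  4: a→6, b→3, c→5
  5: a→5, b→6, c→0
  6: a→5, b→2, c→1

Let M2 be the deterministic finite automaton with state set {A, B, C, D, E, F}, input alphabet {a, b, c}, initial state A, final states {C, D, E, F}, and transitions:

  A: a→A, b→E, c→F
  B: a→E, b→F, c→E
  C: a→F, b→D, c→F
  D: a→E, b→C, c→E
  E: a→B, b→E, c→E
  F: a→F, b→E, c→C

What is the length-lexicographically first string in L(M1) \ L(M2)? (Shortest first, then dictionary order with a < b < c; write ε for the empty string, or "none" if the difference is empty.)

The string acba is accepted by M1 but not by M2.
No shorter string lies in the difference, and acba is the lexicographically first length-4 string in L(M1) \ L(M2).

acba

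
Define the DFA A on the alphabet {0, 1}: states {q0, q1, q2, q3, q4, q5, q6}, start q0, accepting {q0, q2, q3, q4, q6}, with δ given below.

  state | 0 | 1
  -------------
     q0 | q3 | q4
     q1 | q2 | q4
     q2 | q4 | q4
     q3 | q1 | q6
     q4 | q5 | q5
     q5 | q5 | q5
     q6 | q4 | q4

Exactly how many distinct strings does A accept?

The useful subgraph on states {q0, q1, q2, q3, q4, q6} is acyclic, so L(A) is finite; the longest accepting path visits 5 useful states, giving maximum string length 4.
Counting accepting paths from q0 by length: 1 of length 0, 2 of length 1, 1 of length 2, 4 of length 3, 2 of length 4. Total 10.

10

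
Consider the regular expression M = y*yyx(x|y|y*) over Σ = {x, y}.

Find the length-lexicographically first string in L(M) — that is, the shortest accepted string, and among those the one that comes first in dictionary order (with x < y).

By inspection of the expression, no string of length less than 3 matches, and yyx is the lexicographically first match of length 3.

yyx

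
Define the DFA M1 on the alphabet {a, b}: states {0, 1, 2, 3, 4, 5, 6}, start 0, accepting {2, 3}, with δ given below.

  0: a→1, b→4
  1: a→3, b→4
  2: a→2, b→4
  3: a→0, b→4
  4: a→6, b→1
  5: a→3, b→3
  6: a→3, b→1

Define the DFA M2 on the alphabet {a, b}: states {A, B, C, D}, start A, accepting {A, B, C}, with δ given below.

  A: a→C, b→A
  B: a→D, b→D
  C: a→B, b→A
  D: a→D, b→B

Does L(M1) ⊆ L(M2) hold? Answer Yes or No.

No

The string aaaaa is in L(M1) but not in L(M2).
So L(M1) ⊄ L(M2).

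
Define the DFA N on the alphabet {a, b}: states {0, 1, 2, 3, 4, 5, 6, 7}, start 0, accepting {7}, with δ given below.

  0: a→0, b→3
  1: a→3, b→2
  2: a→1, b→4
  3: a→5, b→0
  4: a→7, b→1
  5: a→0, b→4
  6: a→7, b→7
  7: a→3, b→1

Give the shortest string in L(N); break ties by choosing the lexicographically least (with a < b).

A breadth-first search from 0 reaches an accepting state first via the path 0 → 3 → 5 → 4 → 7 on input baba.
No string of length < 4 is accepted (BFS exhausts all shorter strings without reaching an accepting state), and baba is the lexicographically least accepting string of length 4.

baba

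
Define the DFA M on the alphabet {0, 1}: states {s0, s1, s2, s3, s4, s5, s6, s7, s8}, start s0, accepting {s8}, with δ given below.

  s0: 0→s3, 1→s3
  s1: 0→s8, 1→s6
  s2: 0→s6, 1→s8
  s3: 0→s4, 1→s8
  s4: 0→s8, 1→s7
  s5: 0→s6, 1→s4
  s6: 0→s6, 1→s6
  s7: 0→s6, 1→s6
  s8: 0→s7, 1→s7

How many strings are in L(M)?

The useful subgraph on states {s0, s3, s4, s8} is acyclic, so L(M) is finite; the longest accepting path visits 4 useful states, giving maximum string length 3.
Counting accepting paths from s0 by length: 2 of length 2, 2 of length 3. Total 4.

4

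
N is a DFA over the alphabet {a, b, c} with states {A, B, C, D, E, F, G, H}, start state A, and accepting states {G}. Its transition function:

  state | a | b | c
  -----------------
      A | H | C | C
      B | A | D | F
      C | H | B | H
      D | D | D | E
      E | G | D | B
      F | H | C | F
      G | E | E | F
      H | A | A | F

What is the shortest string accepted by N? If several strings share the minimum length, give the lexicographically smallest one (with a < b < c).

bbbca

A breadth-first search from A reaches an accepting state first via the path A → C → B → D → E → G on input bbbca.
No string of length < 5 is accepted (BFS exhausts all shorter strings without reaching an accepting state), and bbbca is the lexicographically least accepting string of length 5.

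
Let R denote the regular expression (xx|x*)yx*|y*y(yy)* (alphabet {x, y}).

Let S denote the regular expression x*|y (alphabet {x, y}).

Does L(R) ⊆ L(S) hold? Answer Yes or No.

The string xy is in L(R) but not in L(S).
So L(R) ⊄ L(S).

No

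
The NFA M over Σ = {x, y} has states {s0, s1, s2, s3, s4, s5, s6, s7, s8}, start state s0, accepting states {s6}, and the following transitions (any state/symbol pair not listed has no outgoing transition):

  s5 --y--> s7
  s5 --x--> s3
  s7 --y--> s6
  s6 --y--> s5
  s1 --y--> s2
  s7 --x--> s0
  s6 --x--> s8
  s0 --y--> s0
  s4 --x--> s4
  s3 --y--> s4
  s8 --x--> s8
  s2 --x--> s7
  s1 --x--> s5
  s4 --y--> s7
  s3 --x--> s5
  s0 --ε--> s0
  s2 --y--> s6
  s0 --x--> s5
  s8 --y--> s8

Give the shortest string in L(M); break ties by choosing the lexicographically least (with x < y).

A breadth-first search from s0 reaches an accepting state first via the path s0 → s5 → s7 → s6 on input xyy.
No string of length < 3 is accepted (BFS exhausts all shorter strings without reaching an accepting state), and xyy is the lexicographically least accepting string of length 3.

xyy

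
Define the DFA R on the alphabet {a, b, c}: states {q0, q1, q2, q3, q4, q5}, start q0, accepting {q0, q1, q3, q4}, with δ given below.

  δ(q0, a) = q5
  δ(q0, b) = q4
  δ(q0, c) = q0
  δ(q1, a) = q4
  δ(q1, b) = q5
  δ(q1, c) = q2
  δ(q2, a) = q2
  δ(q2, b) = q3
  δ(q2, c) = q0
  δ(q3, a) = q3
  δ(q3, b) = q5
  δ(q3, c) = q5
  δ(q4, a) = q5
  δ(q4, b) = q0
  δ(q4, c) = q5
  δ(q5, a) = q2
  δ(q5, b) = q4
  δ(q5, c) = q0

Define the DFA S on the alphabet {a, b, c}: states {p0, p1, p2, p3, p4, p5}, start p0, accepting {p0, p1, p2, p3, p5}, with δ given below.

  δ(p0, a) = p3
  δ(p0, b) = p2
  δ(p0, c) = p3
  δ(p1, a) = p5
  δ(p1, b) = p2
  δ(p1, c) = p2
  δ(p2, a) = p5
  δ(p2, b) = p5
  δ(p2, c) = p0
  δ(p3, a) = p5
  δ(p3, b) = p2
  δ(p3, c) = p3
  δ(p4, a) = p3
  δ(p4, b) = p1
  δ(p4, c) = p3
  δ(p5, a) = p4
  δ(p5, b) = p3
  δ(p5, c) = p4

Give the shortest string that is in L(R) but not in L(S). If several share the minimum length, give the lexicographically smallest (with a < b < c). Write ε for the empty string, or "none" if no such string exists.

The string aac is accepted by R but not by S.
No shorter string lies in the difference, and aac is the lexicographically first length-3 string in L(R) \ L(S).

aac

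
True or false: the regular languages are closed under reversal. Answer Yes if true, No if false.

Reverse every transition of an NFA for L, make the old start state the unique accepting state, and add a fresh start state with ε-moves to the old accepting states; this NFA accepts Lᴿ.
So the regular languages are closed under reversal.

Yes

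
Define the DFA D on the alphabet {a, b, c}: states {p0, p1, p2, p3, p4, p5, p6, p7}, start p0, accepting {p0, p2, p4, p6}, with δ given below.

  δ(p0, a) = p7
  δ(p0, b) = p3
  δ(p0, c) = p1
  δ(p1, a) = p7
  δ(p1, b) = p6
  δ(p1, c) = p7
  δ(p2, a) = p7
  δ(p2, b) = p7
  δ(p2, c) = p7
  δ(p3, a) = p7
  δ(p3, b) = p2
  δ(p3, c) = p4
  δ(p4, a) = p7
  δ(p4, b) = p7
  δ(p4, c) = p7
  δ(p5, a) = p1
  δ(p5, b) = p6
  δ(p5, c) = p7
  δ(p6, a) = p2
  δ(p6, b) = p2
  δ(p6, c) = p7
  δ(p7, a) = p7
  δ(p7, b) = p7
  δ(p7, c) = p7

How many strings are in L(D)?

6

The useful subgraph on states {p0, p1, p2, p3, p4, p6} is acyclic, so L(D) is finite; the longest accepting path visits 4 useful states, giving maximum string length 3.
Counting accepting paths from p0 by length: 1 of length 0, 3 of length 2, 2 of length 3. Total 6.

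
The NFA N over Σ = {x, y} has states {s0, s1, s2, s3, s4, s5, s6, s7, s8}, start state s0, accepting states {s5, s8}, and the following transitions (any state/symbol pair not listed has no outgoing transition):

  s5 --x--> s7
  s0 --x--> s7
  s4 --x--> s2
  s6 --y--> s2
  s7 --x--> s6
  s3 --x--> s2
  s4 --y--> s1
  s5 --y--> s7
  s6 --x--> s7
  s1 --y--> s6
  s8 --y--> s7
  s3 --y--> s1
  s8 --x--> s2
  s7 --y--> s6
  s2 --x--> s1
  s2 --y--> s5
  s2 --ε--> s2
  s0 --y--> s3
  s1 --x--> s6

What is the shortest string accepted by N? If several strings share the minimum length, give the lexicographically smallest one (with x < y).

yxy

A breadth-first search from s0 reaches an accepting state first via the path s0 → s3 → s2 → s5 on input yxy.
No string of length < 3 is accepted (BFS exhausts all shorter strings without reaching an accepting state), and yxy is the lexicographically least accepting string of length 3.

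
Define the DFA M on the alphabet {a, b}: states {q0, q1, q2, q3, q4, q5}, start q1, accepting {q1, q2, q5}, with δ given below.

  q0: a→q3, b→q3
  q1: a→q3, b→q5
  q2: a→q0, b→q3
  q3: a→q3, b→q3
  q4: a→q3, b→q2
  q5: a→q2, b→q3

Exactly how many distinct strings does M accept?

The useful subgraph on states {q1, q2, q5} is acyclic, so L(M) is finite; the longest accepting path visits 3 useful states, giving maximum string length 2.
Counting accepting paths from q1 by length: 1 of length 0, 1 of length 1, 1 of length 2. Total 3.

3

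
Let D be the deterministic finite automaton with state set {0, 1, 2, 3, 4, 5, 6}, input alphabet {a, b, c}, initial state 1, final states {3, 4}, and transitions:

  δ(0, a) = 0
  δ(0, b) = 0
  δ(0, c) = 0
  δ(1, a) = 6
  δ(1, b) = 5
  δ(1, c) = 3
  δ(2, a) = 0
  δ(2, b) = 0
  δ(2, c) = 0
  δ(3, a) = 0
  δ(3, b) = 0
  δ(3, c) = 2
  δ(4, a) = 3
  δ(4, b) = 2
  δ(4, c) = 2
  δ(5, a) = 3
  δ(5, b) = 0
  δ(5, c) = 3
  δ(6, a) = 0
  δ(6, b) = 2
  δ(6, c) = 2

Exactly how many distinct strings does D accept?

The useful subgraph on states {1, 3, 5} is acyclic, so L(D) is finite; the longest accepting path visits 3 useful states, giving maximum string length 2.
Counting accepting paths from 1 by length: 1 of length 1, 2 of length 2. Total 3.

3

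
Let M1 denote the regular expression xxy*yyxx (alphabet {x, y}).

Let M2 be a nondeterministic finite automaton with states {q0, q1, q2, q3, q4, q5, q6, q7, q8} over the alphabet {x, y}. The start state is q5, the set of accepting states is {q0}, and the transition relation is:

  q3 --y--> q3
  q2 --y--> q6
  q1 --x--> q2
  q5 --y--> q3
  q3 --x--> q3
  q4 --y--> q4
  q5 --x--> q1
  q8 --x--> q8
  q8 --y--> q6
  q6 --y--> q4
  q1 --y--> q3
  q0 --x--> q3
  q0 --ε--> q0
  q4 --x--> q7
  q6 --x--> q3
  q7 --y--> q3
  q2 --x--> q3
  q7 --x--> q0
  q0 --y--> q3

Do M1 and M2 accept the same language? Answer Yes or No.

Yes

Converting the expression M1 to a DFA (subset construction, then merging equivalent states) gives the minimal DFA with states {r0, r1, r2, r3, r4, r5, r6, r7}, start state r0, accepting states {r7} and transitions r0: x→r1, y→r2; r1: x→r3, y→r2; r2: x→r2, y→r2; r3: x→r2, y→r4; r4: x→r2, y→r5; r5: x→r6, y→r5; r6: x→r7, y→r2; r7: x→r2, y→r2.
Exploring the product automaton M1 × M2 from the start pair (r0, q5), following both machines on each input symbol, reaches 8 state pairs: (r0, q5), (r1, q1), (r2, q3), (r3, q2), (r4, q6), (r5, q4), (r6, q7), (r7, q0).
M1 accepts in {r7} and M2 accepts in {q0}. In every reachable pair the two components are either both accepting — (r7, q0) — or both non-accepting, so no string is accepted by exactly one of the machines: L(M1) \ L(M2) and L(M2) \ L(M1) are both empty.
Hence every string is accepted by M1 iff it is accepted by M2, and the two languages coincide.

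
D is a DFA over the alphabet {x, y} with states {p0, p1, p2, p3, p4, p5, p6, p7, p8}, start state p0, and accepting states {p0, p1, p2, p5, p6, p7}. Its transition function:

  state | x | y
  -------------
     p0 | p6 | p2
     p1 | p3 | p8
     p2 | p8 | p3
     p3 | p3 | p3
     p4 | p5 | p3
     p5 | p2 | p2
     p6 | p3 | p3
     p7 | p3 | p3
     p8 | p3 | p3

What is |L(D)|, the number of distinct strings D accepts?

3

The useful subgraph on states {p0, p2, p6} is acyclic, so L(D) is finite; the longest accepting path visits 2 useful states, giving maximum string length 1.
Counting accepting paths from p0 by length: 1 of length 0, 2 of length 1. Total 3.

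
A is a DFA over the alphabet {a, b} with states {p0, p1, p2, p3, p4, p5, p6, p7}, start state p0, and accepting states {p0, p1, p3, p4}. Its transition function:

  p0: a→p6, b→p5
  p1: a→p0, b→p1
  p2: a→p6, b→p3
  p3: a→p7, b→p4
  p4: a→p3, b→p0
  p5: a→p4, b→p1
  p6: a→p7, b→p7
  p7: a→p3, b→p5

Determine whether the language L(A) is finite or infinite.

infinite

State p0 is reachable from the start and can reach an accepting state, and it lies on the cycle p0 → p5 → p1 → p0.
Traversing that cycle any number of times yields accepted strings of unbounded length, so the language is infinite.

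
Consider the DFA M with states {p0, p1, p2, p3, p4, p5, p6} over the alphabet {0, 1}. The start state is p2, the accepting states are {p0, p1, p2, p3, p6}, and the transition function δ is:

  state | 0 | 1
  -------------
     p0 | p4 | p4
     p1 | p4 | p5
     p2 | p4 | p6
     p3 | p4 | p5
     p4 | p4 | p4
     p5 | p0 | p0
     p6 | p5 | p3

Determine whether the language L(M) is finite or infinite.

The useful states (reachable from p2 and able to reach an accepting state) are {p0, p2, p3, p5, p6}.
Restricted to these states the transition graph has no cycle, so every accepting path has bounded length and L is finite.

finite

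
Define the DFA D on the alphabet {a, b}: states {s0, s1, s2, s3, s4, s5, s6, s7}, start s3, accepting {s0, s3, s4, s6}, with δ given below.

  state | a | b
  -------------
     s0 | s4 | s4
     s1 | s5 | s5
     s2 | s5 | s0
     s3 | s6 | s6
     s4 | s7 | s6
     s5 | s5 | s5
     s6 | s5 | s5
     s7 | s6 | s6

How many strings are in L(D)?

3

The useful subgraph on states {s3, s6} is acyclic, so L(D) is finite; the longest accepting path visits 2 useful states, giving maximum string length 1.
Counting accepting paths from s3 by length: 1 of length 0, 2 of length 1. Total 3.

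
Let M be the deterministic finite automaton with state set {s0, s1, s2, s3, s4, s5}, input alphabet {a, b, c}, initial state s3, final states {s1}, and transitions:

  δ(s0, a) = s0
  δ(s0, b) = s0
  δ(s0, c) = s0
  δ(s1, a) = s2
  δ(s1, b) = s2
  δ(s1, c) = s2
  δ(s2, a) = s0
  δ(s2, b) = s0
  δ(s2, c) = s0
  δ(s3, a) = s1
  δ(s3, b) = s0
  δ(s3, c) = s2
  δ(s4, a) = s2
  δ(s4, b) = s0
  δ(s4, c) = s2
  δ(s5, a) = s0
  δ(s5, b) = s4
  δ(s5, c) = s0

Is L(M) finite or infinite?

The useful states (reachable from s3 and able to reach an accepting state) are {s1, s3}.
Restricted to these states the transition graph has no cycle, so every accepting path has bounded length and L is finite.

finite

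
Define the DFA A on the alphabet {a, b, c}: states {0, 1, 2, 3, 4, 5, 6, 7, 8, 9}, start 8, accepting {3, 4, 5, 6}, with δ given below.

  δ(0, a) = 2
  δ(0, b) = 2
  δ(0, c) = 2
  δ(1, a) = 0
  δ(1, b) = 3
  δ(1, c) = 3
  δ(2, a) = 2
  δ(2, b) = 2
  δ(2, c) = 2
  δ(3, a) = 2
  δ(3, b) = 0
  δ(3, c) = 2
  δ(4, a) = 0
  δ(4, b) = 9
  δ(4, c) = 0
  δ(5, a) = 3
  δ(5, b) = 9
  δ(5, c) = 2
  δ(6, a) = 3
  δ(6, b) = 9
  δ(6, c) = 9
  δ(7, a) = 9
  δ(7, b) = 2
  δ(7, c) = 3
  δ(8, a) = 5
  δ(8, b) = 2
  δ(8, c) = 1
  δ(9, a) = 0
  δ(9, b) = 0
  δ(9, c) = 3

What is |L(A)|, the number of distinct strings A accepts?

The useful subgraph on states {1, 3, 5, 8, 9} is acyclic, so L(A) is finite; the longest accepting path visits 4 useful states, giving maximum string length 3.
Counting accepting paths from 8 by length: 1 of length 1, 3 of length 2, 1 of length 3. Total 5.

5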